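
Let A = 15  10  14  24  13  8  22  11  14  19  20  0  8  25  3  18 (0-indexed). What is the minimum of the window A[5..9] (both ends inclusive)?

Elements at indices 5..9: 8, 22, 11, 14, 19
min(8, 22, 11, 14, 19) = 8

8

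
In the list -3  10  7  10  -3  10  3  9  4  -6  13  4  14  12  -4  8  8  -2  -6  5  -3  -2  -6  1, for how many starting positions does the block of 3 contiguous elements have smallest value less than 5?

21

[-3, 10, 7] → min -3  < 5 ✓
[10, 7, 10] → min 7
[7, 10, -3] → min -3  < 5 ✓
[10, -3, 10] → min -3  < 5 ✓
[-3, 10, 3] → min -3  < 5 ✓
[10, 3, 9] → min 3  < 5 ✓
[3, 9, 4] → min 3  < 5 ✓
[9, 4, -6] → min -6  < 5 ✓
[4, -6, 13] → min -6  < 5 ✓
[-6, 13, 4] → min -6  < 5 ✓
[13, 4, 14] → min 4  < 5 ✓
[4, 14, 12] → min 4  < 5 ✓
[14, 12, -4] → min -4  < 5 ✓
[12, -4, 8] → min -4  < 5 ✓
[-4, 8, 8] → min -4  < 5 ✓
[8, 8, -2] → min -2  < 5 ✓
[8, -2, -6] → min -6  < 5 ✓
[-2, -6, 5] → min -6  < 5 ✓
[-6, 5, -3] → min -6  < 5 ✓
[5, -3, -2] → min -3  < 5 ✓
[-3, -2, -6] → min -6  < 5 ✓
[-2, -6, 1] → min -6  < 5 ✓
21 windows satisfy the condition.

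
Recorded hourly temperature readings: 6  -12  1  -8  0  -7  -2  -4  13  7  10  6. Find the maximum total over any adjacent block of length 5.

32

(6, -12, 1, -8, 0) → sum -13
(-12, 1, -8, 0, -7) → sum -26
(1, -8, 0, -7, -2) → sum -16
(-8, 0, -7, -2, -4) → sum -21
(0, -7, -2, -4, 13) → sum 0
(-7, -2, -4, 13, 7) → sum 7
(-2, -4, 13, 7, 10) → sum 24
(-4, 13, 7, 10, 6) → sum 32
Maximum of these is 32.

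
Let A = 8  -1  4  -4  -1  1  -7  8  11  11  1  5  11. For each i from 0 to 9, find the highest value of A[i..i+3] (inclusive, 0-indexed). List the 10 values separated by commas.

(8, -1, 4, -4) → max 8
(-1, 4, -4, -1) → max 4
(4, -4, -1, 1) → max 4
(-4, -1, 1, -7) → max 1
(-1, 1, -7, 8) → max 8
(1, -7, 8, 11) → max 11
(-7, 8, 11, 11) → max 11
(8, 11, 11, 1) → max 11
(11, 11, 1, 5) → max 11
(11, 1, 5, 11) → max 11

8, 4, 4, 1, 8, 11, 11, 11, 11, 11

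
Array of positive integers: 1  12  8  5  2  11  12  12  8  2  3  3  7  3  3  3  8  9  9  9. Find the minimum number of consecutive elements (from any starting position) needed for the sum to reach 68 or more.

add 1: running sum 1 < 68
add 12: running sum 13 < 68
add 8: running sum 21 < 68
add 5: running sum 26 < 68
add 2: running sum 28 < 68
add 11: running sum 39 < 68
add 12: running sum 51 < 68
add 12: running sum 63 < 68
add 8: shortest ending here [12, 8, 5, 2, 11, 12, 12, 8] sum 70, len 8
add 2: shortest ending here [12, 8, 5, 2, 11, 12, 12, 8, 2] sum 72, len 9
add 3: shortest ending here [12, 8, 5, 2, 11, 12, 12, 8, 2, 3] sum 75, len 10
add 3: shortest ending here [12, 8, 5, 2, 11, 12, 12, 8, 2, 3, 3] sum 78, len 11
add 7: shortest ending here [8, 5, 2, 11, 12, 12, 8, 2, 3, 3, 7] sum 73, len 11
add 3: shortest ending here [5, 2, 11, 12, 12, 8, 2, 3, 3, 7, 3] sum 68, len 11
add 3: shortest ending here [5, 2, 11, 12, 12, 8, 2, 3, 3, 7, 3, 3] sum 71, len 12
add 3: shortest ending here [2, 11, 12, 12, 8, 2, 3, 3, 7, 3, 3, 3] sum 69, len 12
add 8: shortest ending here [11, 12, 12, 8, 2, 3, 3, 7, 3, 3, 3, 8] sum 75, len 12
add 9: shortest ending here [12, 12, 8, 2, 3, 3, 7, 3, 3, 3, 8, 9] sum 73, len 12
add 9: shortest ending here [12, 8, 2, 3, 3, 7, 3, 3, 3, 8, 9, 9] sum 70, len 12
add 9: shortest ending here [12, 8, 2, 3, 3, 7, 3, 3, 3, 8, 9, 9, 9] sum 79, len 13
Shortest qualifying length: 8.

8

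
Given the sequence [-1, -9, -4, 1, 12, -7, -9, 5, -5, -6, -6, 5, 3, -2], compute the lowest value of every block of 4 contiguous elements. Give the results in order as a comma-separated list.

-9, -9, -7, -9, -9, -9, -9, -6, -6, -6, -6

(-1, -9, -4, 1) → min -9
(-9, -4, 1, 12) → min -9
(-4, 1, 12, -7) → min -7
(1, 12, -7, -9) → min -9
(12, -7, -9, 5) → min -9
(-7, -9, 5, -5) → min -9
(-9, 5, -5, -6) → min -9
(5, -5, -6, -6) → min -6
(-5, -6, -6, 5) → min -6
(-6, -6, 5, 3) → min -6
(-6, 5, 3, -2) → min -6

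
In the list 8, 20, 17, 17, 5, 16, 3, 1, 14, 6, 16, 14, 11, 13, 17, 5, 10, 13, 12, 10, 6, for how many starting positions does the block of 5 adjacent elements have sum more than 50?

12

8 20 17 17 5 → sum 67  > 50 ✓
20 17 17 5 16 → sum 75  > 50 ✓
17 17 5 16 3 → sum 58  > 50 ✓
17 5 16 3 1 → sum 42
5 16 3 1 14 → sum 39
16 3 1 14 6 → sum 40
3 1 14 6 16 → sum 40
1 14 6 16 14 → sum 51  > 50 ✓
14 6 16 14 11 → sum 61  > 50 ✓
6 16 14 11 13 → sum 60  > 50 ✓
16 14 11 13 17 → sum 71  > 50 ✓
14 11 13 17 5 → sum 60  > 50 ✓
11 13 17 5 10 → sum 56  > 50 ✓
13 17 5 10 13 → sum 58  > 50 ✓
17 5 10 13 12 → sum 57  > 50 ✓
5 10 13 12 10 → sum 50
10 13 12 10 6 → sum 51  > 50 ✓
12 windows satisfy the condition.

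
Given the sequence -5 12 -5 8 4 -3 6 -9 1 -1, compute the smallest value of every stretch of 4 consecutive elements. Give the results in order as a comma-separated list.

-5, -5, -5, -3, -9, -9, -9

-5 12 -5 8 → min -5
12 -5 8 4 → min -5
-5 8 4 -3 → min -5
8 4 -3 6 → min -3
4 -3 6 -9 → min -9
-3 6 -9 1 → min -9
6 -9 1 -1 → min -9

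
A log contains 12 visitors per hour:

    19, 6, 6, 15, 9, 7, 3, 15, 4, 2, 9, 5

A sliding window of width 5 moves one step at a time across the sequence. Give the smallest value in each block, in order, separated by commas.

Sliding a size-5 window across the 12 values:
(19, 6, 6, 15, 9) → min 6
(6, 6, 15, 9, 7) → min 6
(6, 15, 9, 7, 3) → min 3
(15, 9, 7, 3, 15) → min 3
(9, 7, 3, 15, 4) → min 3
(7, 3, 15, 4, 2) → min 2
(3, 15, 4, 2, 9) → min 2
(15, 4, 2, 9, 5) → min 2

6, 6, 3, 3, 3, 2, 2, 2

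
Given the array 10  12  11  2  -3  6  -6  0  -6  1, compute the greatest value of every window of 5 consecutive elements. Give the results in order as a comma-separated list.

12, 12, 11, 6, 6, 6

[10, 12, 11, 2, -3] → max 12
[12, 11, 2, -3, 6] → max 12
[11, 2, -3, 6, -6] → max 11
[2, -3, 6, -6, 0] → max 6
[-3, 6, -6, 0, -6] → max 6
[6, -6, 0, -6, 1] → max 6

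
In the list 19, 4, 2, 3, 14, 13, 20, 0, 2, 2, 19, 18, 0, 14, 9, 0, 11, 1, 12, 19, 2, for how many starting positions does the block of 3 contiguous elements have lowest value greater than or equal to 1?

19 4 2 → min 2  ≥ 1 ✓
4 2 3 → min 2  ≥ 1 ✓
2 3 14 → min 2  ≥ 1 ✓
3 14 13 → min 3  ≥ 1 ✓
14 13 20 → min 13  ≥ 1 ✓
13 20 0 → min 0
20 0 2 → min 0
0 2 2 → min 0
2 2 19 → min 2  ≥ 1 ✓
2 19 18 → min 2  ≥ 1 ✓
19 18 0 → min 0
18 0 14 → min 0
0 14 9 → min 0
14 9 0 → min 0
9 0 11 → min 0
0 11 1 → min 0
11 1 12 → min 1  ≥ 1 ✓
1 12 19 → min 1  ≥ 1 ✓
12 19 2 → min 2  ≥ 1 ✓
10 windows satisfy the condition.

10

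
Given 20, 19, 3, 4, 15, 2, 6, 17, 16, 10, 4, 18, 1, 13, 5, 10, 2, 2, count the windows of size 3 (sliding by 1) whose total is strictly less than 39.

[20, 19, 3] → sum 42
[19, 3, 4] → sum 26  < 39 ✓
[3, 4, 15] → sum 22  < 39 ✓
[4, 15, 2] → sum 21  < 39 ✓
[15, 2, 6] → sum 23  < 39 ✓
[2, 6, 17] → sum 25  < 39 ✓
[6, 17, 16] → sum 39
[17, 16, 10] → sum 43
[16, 10, 4] → sum 30  < 39 ✓
[10, 4, 18] → sum 32  < 39 ✓
[4, 18, 1] → sum 23  < 39 ✓
[18, 1, 13] → sum 32  < 39 ✓
[1, 13, 5] → sum 19  < 39 ✓
[13, 5, 10] → sum 28  < 39 ✓
[5, 10, 2] → sum 17  < 39 ✓
[10, 2, 2] → sum 14  < 39 ✓
13 windows satisfy the condition.

13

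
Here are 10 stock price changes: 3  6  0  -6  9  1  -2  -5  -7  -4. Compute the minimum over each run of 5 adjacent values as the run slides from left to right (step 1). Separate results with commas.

-6, -6, -6, -6, -7, -7

Sliding a size-5 window across the 10 values:
3 6 0 -6 9 → min -6
6 0 -6 9 1 → min -6
0 -6 9 1 -2 → min -6
-6 9 1 -2 -5 → min -6
9 1 -2 -5 -7 → min -7
1 -2 -5 -7 -4 → min -7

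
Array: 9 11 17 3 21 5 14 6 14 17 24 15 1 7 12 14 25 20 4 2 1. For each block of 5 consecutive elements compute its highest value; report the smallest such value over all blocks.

Window maxs for each of the 17 positions:
(9, 11, 17, 3, 21) → max 21
(11, 17, 3, 21, 5) → max 21
(17, 3, 21, 5, 14) → max 21
(3, 21, 5, 14, 6) → max 21
(21, 5, 14, 6, 14) → max 21
(5, 14, 6, 14, 17) → max 17
(14, 6, 14, 17, 24) → max 24
(6, 14, 17, 24, 15) → max 24
(14, 17, 24, 15, 1) → max 24
(17, 24, 15, 1, 7) → max 24
(24, 15, 1, 7, 12) → max 24
(15, 1, 7, 12, 14) → max 15
(1, 7, 12, 14, 25) → max 25
(7, 12, 14, 25, 20) → max 25
(12, 14, 25, 20, 4) → max 25
(14, 25, 20, 4, 2) → max 25
(25, 20, 4, 2, 1) → max 25
Smallest of these is 15.

15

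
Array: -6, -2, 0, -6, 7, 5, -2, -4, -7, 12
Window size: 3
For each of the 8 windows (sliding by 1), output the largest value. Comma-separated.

(-6, -2, 0) → max 0
(-2, 0, -6) → max 0
(0, -6, 7) → max 7
(-6, 7, 5) → max 7
(7, 5, -2) → max 7
(5, -2, -4) → max 5
(-2, -4, -7) → max -2
(-4, -7, 12) → max 12

0, 0, 7, 7, 7, 5, -2, 12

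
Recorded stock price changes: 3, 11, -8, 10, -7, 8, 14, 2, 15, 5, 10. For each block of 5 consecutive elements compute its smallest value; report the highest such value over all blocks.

Each size-5 window and its min:
3 11 -8 10 -7 → min -8
11 -8 10 -7 8 → min -8
-8 10 -7 8 14 → min -8
10 -7 8 14 2 → min -7
-7 8 14 2 15 → min -7
8 14 2 15 5 → min 2
14 2 15 5 10 → min 2
Highest of these is 2.

2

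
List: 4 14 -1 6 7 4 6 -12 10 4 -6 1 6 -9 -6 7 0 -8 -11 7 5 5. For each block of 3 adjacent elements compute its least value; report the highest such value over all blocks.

[4, 14, -1] → min -1
[14, -1, 6] → min -1
[-1, 6, 7] → min -1
[6, 7, 4] → min 4
[7, 4, 6] → min 4
[4, 6, -12] → min -12
[6, -12, 10] → min -12
[-12, 10, 4] → min -12
[10, 4, -6] → min -6
[4, -6, 1] → min -6
[-6, 1, 6] → min -6
[1, 6, -9] → min -9
[6, -9, -6] → min -9
[-9, -6, 7] → min -9
[-6, 7, 0] → min -6
[7, 0, -8] → min -8
[0, -8, -11] → min -11
[-8, -11, 7] → min -11
[-11, 7, 5] → min -11
[7, 5, 5] → min 5
Highest of these is 5.

5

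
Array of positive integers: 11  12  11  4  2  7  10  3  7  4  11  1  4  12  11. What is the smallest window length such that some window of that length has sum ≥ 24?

3

add 11: running sum 11 < 24
add 12: running sum 23 < 24
end 2: [11, 12, 11] sum 34, len 3
end 3: [12, 11, 4] sum 27, len 3
end 4: [12, 11, 4, 2] sum 29, len 4
end 5: [11, 4, 2, 7] sum 24, len 4
end 6: [11, 4, 2, 7, 10] sum 34, len 5
end 7: [4, 2, 7, 10, 3] sum 26, len 5
end 8: [7, 10, 3, 7] sum 27, len 4
end 9: [10, 3, 7, 4] sum 24, len 4
end 10: [3, 7, 4, 11] sum 25, len 4
end 11: [3, 7, 4, 11, 1] sum 26, len 5
end 12: [7, 4, 11, 1, 4] sum 27, len 5
end 13: [11, 1, 4, 12] sum 28, len 4
end 14: [4, 12, 11] sum 27, len 3
Shortest qualifying length: 3.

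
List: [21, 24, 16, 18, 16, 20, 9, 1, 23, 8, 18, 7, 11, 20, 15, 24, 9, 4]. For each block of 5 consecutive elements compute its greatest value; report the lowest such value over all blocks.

20

Window maxs for each of the 14 positions:
[21, 24, 16, 18, 16] → max 24
[24, 16, 18, 16, 20] → max 24
[16, 18, 16, 20, 9] → max 20
[18, 16, 20, 9, 1] → max 20
[16, 20, 9, 1, 23] → max 23
[20, 9, 1, 23, 8] → max 23
[9, 1, 23, 8, 18] → max 23
[1, 23, 8, 18, 7] → max 23
[23, 8, 18, 7, 11] → max 23
[8, 18, 7, 11, 20] → max 20
[18, 7, 11, 20, 15] → max 20
[7, 11, 20, 15, 24] → max 24
[11, 20, 15, 24, 9] → max 24
[20, 15, 24, 9, 4] → max 24
Lowest of these is 20.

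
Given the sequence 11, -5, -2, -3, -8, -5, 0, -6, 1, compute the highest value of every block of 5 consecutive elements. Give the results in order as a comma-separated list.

11, -2, 0, 0, 1

[11, -5, -2, -3, -8] → max 11
[-5, -2, -3, -8, -5] → max -2
[-2, -3, -8, -5, 0] → max 0
[-3, -8, -5, 0, -6] → max 0
[-8, -5, 0, -6, 1] → max 1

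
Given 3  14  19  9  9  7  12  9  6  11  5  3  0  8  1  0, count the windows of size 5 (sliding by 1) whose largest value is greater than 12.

3 14 19 9 9 → max 19  > 12 ✓
14 19 9 9 7 → max 19  > 12 ✓
19 9 9 7 12 → max 19  > 12 ✓
9 9 7 12 9 → max 12
9 7 12 9 6 → max 12
7 12 9 6 11 → max 12
12 9 6 11 5 → max 12
9 6 11 5 3 → max 11
6 11 5 3 0 → max 11
11 5 3 0 8 → max 11
5 3 0 8 1 → max 8
3 0 8 1 0 → max 8
3 windows satisfy the condition.

3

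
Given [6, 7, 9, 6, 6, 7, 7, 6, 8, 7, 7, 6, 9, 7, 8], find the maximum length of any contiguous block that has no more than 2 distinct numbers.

add 6: window [6] (1 distinct), len 1
add 7: window [6, 7] (2 distinct), len 2
add 9: window [7, 9] (2 distinct), len 2
add 6: window [9, 6] (2 distinct), len 2
add 6: window [9, 6, 6] (2 distinct), len 3
add 7: window [6, 6, 7] (2 distinct), len 3
add 7: window [6, 6, 7, 7] (2 distinct), len 4
add 6: window [6, 6, 7, 7, 6] (2 distinct), len 5
add 8: window [6, 8] (2 distinct), len 2
add 7: window [8, 7] (2 distinct), len 2
add 7: window [8, 7, 7] (2 distinct), len 3
add 6: window [7, 7, 6] (2 distinct), len 3
add 9: window [6, 9] (2 distinct), len 2
add 7: window [9, 7] (2 distinct), len 2
add 8: window [7, 8] (2 distinct), len 2
Longest length with ≤2 distinct: 5.

5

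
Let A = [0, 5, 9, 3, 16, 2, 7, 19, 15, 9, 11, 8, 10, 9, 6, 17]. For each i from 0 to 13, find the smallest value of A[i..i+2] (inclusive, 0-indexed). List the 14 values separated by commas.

Sliding a size-3 window across the 16 values:
[0, 5, 9] → min 0
[5, 9, 3] → min 3
[9, 3, 16] → min 3
[3, 16, 2] → min 2
[16, 2, 7] → min 2
[2, 7, 19] → min 2
[7, 19, 15] → min 7
[19, 15, 9] → min 9
[15, 9, 11] → min 9
[9, 11, 8] → min 8
[11, 8, 10] → min 8
[8, 10, 9] → min 8
[10, 9, 6] → min 6
[9, 6, 17] → min 6

0, 3, 3, 2, 2, 2, 7, 9, 9, 8, 8, 8, 6, 6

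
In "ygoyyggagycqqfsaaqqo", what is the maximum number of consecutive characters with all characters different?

5

[y] len 1
[y, g] len 2
[y, g, o] len 3
[g, o, y] len 3
[y] len 1
[y, g] len 2
[g] len 1
[g, a] len 2
[a, g] len 2
[a, g, y] len 3
[a, g, y, c] len 4
[a, g, y, c, q] len 5
[q] len 1
[q, f] len 2
[q, f, s] len 3
[q, f, s, a] len 4
[a] len 1
[a, q] len 2
[q] len 1
[q, o] len 2
Longest all-distinct length: 5.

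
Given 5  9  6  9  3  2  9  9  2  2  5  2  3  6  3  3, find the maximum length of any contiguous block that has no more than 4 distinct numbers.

add 5: window [5] (1 distinct), len 1
add 9: window [5, 9] (2 distinct), len 2
add 6: window [5, 9, 6] (3 distinct), len 3
add 9: window [5, 9, 6, 9] (3 distinct), len 4
add 3: window [5, 9, 6, 9, 3] (4 distinct), len 5
add 2: window [9, 6, 9, 3, 2] (4 distinct), len 5
add 9: window [9, 6, 9, 3, 2, 9] (4 distinct), len 6
add 9: window [9, 6, 9, 3, 2, 9, 9] (4 distinct), len 7
add 2: window [9, 6, 9, 3, 2, 9, 9, 2] (4 distinct), len 8
add 2: window [9, 6, 9, 3, 2, 9, 9, 2, 2] (4 distinct), len 9
add 5: window [9, 3, 2, 9, 9, 2, 2, 5] (4 distinct), len 8
add 2: window [9, 3, 2, 9, 9, 2, 2, 5, 2] (4 distinct), len 9
add 3: window [9, 3, 2, 9, 9, 2, 2, 5, 2, 3] (4 distinct), len 10
add 6: window [2, 2, 5, 2, 3, 6] (4 distinct), len 6
add 3: window [2, 2, 5, 2, 3, 6, 3] (4 distinct), len 7
add 3: window [2, 2, 5, 2, 3, 6, 3, 3] (4 distinct), len 8
Longest length with ≤4 distinct: 10.

10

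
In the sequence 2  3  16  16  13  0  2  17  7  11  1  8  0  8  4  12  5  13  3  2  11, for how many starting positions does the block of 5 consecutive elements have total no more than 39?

11

2 3 16 16 13 → sum 50
3 16 16 13 0 → sum 48
16 16 13 0 2 → sum 47
16 13 0 2 17 → sum 48
13 0 2 17 7 → sum 39  ≤ 39 ✓
0 2 17 7 11 → sum 37  ≤ 39 ✓
2 17 7 11 1 → sum 38  ≤ 39 ✓
17 7 11 1 8 → sum 44
7 11 1 8 0 → sum 27  ≤ 39 ✓
11 1 8 0 8 → sum 28  ≤ 39 ✓
1 8 0 8 4 → sum 21  ≤ 39 ✓
8 0 8 4 12 → sum 32  ≤ 39 ✓
0 8 4 12 5 → sum 29  ≤ 39 ✓
8 4 12 5 13 → sum 42
4 12 5 13 3 → sum 37  ≤ 39 ✓
12 5 13 3 2 → sum 35  ≤ 39 ✓
5 13 3 2 11 → sum 34  ≤ 39 ✓
11 windows satisfy the condition.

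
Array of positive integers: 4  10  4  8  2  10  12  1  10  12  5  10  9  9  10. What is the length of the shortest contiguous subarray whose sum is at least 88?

add 4: running sum 4 < 88
add 10: running sum 14 < 88
add 4: running sum 18 < 88
add 8: running sum 26 < 88
add 2: running sum 28 < 88
add 10: running sum 38 < 88
add 12: running sum 50 < 88
add 1: running sum 51 < 88
add 10: running sum 61 < 88
add 12: running sum 73 < 88
add 5: running sum 78 < 88
add 10: shortest ending here [4, 10, 4, 8, 2, 10, 12, 1, 10, 12, 5, 10] sum 88, len 12
add 9: shortest ending here [10, 4, 8, 2, 10, 12, 1, 10, 12, 5, 10, 9] sum 93, len 12
add 9: shortest ending here [8, 2, 10, 12, 1, 10, 12, 5, 10, 9, 9] sum 88, len 11
add 10: shortest ending here [10, 12, 1, 10, 12, 5, 10, 9, 9, 10] sum 88, len 10
Shortest qualifying length: 10.

10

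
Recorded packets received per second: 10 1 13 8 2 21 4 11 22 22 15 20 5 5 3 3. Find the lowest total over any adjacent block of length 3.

(10, 1, 13) → sum 24
(1, 13, 8) → sum 22
(13, 8, 2) → sum 23
(8, 2, 21) → sum 31
(2, 21, 4) → sum 27
(21, 4, 11) → sum 36
(4, 11, 22) → sum 37
(11, 22, 22) → sum 55
(22, 22, 15) → sum 59
(22, 15, 20) → sum 57
(15, 20, 5) → sum 40
(20, 5, 5) → sum 30
(5, 5, 3) → sum 13
(5, 3, 3) → sum 11
Lowest of these is 11.

11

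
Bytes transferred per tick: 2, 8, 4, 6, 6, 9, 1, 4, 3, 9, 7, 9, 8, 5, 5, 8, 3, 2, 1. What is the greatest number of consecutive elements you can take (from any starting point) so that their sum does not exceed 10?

3

Extend to the right; shrink from the left whenever the sum exceeds 10:
add 2: [2] sum 2, len 1
add 8: [2, 8] sum 10, len 2
add 4: [4] sum 4, len 1
add 6: [4, 6] sum 10, len 2
add 6: [6] sum 6, len 1
add 9: [9] sum 9, len 1
add 1: [9, 1] sum 10, len 2
add 4: [1, 4] sum 5, len 2
add 3: [1, 4, 3] sum 8, len 3
add 9: [9] sum 9, len 1
add 7: [7] sum 7, len 1
add 9: [9] sum 9, len 1
add 8: [8] sum 8, len 1
add 5: [5] sum 5, len 1
add 5: [5, 5] sum 10, len 2
add 8: [8] sum 8, len 1
add 3: [3] sum 3, len 1
add 2: [3, 2] sum 5, len 2
add 1: [3, 2, 1] sum 6, len 3
Longest length seen: 3.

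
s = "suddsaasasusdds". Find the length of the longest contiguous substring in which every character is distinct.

3

[s] len 1
[s, u] len 2
[s, u, d] len 3
[d] len 1
[d, s] len 2
[d, s, a] len 3
[a] len 1
[a, s] len 2
[s, a] len 2
[a, s] len 2
[a, s, u] len 3
[u, s] len 2
[u, s, d] len 3
[d] len 1
[d, s] len 2
Longest all-distinct length: 3.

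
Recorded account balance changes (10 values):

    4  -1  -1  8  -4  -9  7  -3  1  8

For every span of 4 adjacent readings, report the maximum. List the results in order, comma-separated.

Sliding a size-4 window across the 10 values:
[4, -1, -1, 8] → max 8
[-1, -1, 8, -4] → max 8
[-1, 8, -4, -9] → max 8
[8, -4, -9, 7] → max 8
[-4, -9, 7, -3] → max 7
[-9, 7, -3, 1] → max 7
[7, -3, 1, 8] → max 8

8, 8, 8, 8, 7, 7, 8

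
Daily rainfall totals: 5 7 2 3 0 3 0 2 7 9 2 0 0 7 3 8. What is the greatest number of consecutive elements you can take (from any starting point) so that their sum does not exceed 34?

11

→ 5: sum 5, len 1
→ 7: sum 12, len 2
→ 2: sum 14, len 3
→ 3: sum 17, len 4
→ 0: sum 17, len 5
→ 3: sum 20, len 6
→ 0: sum 20, len 7
→ 2: sum 22, len 8
→ 7: sum 29, len 9
→ 9 (dropped 5): sum 33, len 9
→ 2 (dropped 7): sum 28, len 9
→ 0: sum 28, len 10
→ 0: sum 28, len 11
→ 7 (dropped 2): sum 33, len 11
→ 3 (dropped 3): sum 33, len 11
→ 8 (dropped 0, 3, 0, 2, 7): sum 29, len 7
Longest length seen: 11.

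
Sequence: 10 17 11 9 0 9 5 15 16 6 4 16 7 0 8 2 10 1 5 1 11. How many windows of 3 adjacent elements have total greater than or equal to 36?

4

(10, 17, 11) → sum 38  ≥ 36 ✓
(17, 11, 9) → sum 37  ≥ 36 ✓
(11, 9, 0) → sum 20
(9, 0, 9) → sum 18
(0, 9, 5) → sum 14
(9, 5, 15) → sum 29
(5, 15, 16) → sum 36  ≥ 36 ✓
(15, 16, 6) → sum 37  ≥ 36 ✓
(16, 6, 4) → sum 26
(6, 4, 16) → sum 26
(4, 16, 7) → sum 27
(16, 7, 0) → sum 23
(7, 0, 8) → sum 15
(0, 8, 2) → sum 10
(8, 2, 10) → sum 20
(2, 10, 1) → sum 13
(10, 1, 5) → sum 16
(1, 5, 1) → sum 7
(5, 1, 11) → sum 17
4 windows satisfy the condition.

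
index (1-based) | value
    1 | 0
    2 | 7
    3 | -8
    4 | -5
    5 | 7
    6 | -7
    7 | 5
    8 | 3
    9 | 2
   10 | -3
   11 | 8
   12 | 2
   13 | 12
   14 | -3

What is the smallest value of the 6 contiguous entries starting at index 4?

Elements at indices 4..9: -5, 7, -7, 5, 3, 2
min(-5, 7, -7, 5, 3, 2) = -7

-7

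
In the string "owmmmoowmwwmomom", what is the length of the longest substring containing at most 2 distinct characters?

Extend right; when distinct count exceeds 2, shrink from the left:
[o] 1 distinct, len 1
[o, w] 2 distinct, len 2
[w, m] 2 distinct, len 2
[w, m, m] 2 distinct, len 3
[w, m, m, m] 2 distinct, len 4
[m, m, m, o] 2 distinct, len 4
[m, m, m, o, o] 2 distinct, len 5
[o, o, w] 2 distinct, len 3
[w, m] 2 distinct, len 2
[w, m, w] 2 distinct, len 3
[w, m, w, w] 2 distinct, len 4
[w, m, w, w, m] 2 distinct, len 5
[m, o] 2 distinct, len 2
[m, o, m] 2 distinct, len 3
[m, o, m, o] 2 distinct, len 4
[m, o, m, o, m] 2 distinct, len 5
Longest length with ≤2 distinct: 5.

5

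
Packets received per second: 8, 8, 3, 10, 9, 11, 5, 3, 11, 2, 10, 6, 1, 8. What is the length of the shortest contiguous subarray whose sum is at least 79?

11

add 8: running sum 8 < 79
add 8: running sum 16 < 79
add 3: running sum 19 < 79
add 10: running sum 29 < 79
add 9: running sum 38 < 79
add 11: running sum 49 < 79
add 5: running sum 54 < 79
add 3: running sum 57 < 79
add 11: running sum 68 < 79
add 2: running sum 70 < 79
end 10: [8, 8, 3, 10, 9, 11, 5, 3, 11, 2, 10] sum 80, len 11
end 11: [8, 8, 3, 10, 9, 11, 5, 3, 11, 2, 10, 6] sum 86, len 12
end 12: [8, 3, 10, 9, 11, 5, 3, 11, 2, 10, 6, 1] sum 79, len 12
end 13: [3, 10, 9, 11, 5, 3, 11, 2, 10, 6, 1, 8] sum 79, len 12
Shortest qualifying length: 11.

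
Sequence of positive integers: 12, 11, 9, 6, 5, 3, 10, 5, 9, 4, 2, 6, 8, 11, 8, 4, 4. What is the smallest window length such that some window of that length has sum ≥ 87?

Extend right; whenever the sum reaches 87, record the length and shrink from the left:
add 12: running sum 12 < 87
add 11: running sum 23 < 87
add 9: running sum 32 < 87
add 6: running sum 38 < 87
add 5: running sum 43 < 87
add 3: running sum 46 < 87
add 10: running sum 56 < 87
add 5: running sum 61 < 87
add 9: running sum 70 < 87
add 4: running sum 74 < 87
add 2: running sum 76 < 87
add 6: running sum 82 < 87
add 8: shortest ending here [12, 11, 9, 6, 5, 3, 10, 5, 9, 4, 2, 6, 8] sum 90, len 13
add 11: shortest ending here [11, 9, 6, 5, 3, 10, 5, 9, 4, 2, 6, 8, 11] sum 89, len 13
add 8: shortest ending here [11, 9, 6, 5, 3, 10, 5, 9, 4, 2, 6, 8, 11, 8] sum 97, len 14
add 4: shortest ending here [9, 6, 5, 3, 10, 5, 9, 4, 2, 6, 8, 11, 8, 4] sum 90, len 14
add 4: shortest ending here [9, 6, 5, 3, 10, 5, 9, 4, 2, 6, 8, 11, 8, 4, 4] sum 94, len 15
Shortest qualifying length: 13.

13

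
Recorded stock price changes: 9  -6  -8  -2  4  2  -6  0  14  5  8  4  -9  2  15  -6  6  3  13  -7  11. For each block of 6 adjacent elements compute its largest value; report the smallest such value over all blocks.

4

9 -6 -8 -2 4 2 → max 9
-6 -8 -2 4 2 -6 → max 4
-8 -2 4 2 -6 0 → max 4
-2 4 2 -6 0 14 → max 14
4 2 -6 0 14 5 → max 14
2 -6 0 14 5 8 → max 14
-6 0 14 5 8 4 → max 14
0 14 5 8 4 -9 → max 14
14 5 8 4 -9 2 → max 14
5 8 4 -9 2 15 → max 15
8 4 -9 2 15 -6 → max 15
4 -9 2 15 -6 6 → max 15
-9 2 15 -6 6 3 → max 15
2 15 -6 6 3 13 → max 15
15 -6 6 3 13 -7 → max 15
-6 6 3 13 -7 11 → max 13
Smallest of these is 4.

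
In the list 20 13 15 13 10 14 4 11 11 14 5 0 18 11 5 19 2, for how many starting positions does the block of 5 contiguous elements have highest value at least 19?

3

[20, 13, 15, 13, 10] → max 20  ≥ 19 ✓
[13, 15, 13, 10, 14] → max 15
[15, 13, 10, 14, 4] → max 15
[13, 10, 14, 4, 11] → max 14
[10, 14, 4, 11, 11] → max 14
[14, 4, 11, 11, 14] → max 14
[4, 11, 11, 14, 5] → max 14
[11, 11, 14, 5, 0] → max 14
[11, 14, 5, 0, 18] → max 18
[14, 5, 0, 18, 11] → max 18
[5, 0, 18, 11, 5] → max 18
[0, 18, 11, 5, 19] → max 19  ≥ 19 ✓
[18, 11, 5, 19, 2] → max 19  ≥ 19 ✓
3 windows satisfy the condition.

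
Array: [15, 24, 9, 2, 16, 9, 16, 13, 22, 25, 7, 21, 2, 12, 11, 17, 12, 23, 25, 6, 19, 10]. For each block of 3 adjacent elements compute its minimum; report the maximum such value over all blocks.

13

Window mins for each of the 20 positions:
(15, 24, 9) → min 9
(24, 9, 2) → min 2
(9, 2, 16) → min 2
(2, 16, 9) → min 2
(16, 9, 16) → min 9
(9, 16, 13) → min 9
(16, 13, 22) → min 13
(13, 22, 25) → min 13
(22, 25, 7) → min 7
(25, 7, 21) → min 7
(7, 21, 2) → min 2
(21, 2, 12) → min 2
(2, 12, 11) → min 2
(12, 11, 17) → min 11
(11, 17, 12) → min 11
(17, 12, 23) → min 12
(12, 23, 25) → min 12
(23, 25, 6) → min 6
(25, 6, 19) → min 6
(6, 19, 10) → min 6
Maximum of these is 13.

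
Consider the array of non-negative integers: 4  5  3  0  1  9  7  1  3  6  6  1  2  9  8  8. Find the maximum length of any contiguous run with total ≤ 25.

7

[4] sum 4 len 1
[4, 5] sum 9 len 2
[4, 5, 3] sum 12 len 3
[4, 5, 3, 0] sum 12 len 4
[4, 5, 3, 0, 1] sum 13 len 5
[4, 5, 3, 0, 1, 9] sum 22 len 6
[5, 3, 0, 1, 9, 7] sum 25 len 6
[3, 0, 1, 9, 7, 1] sum 21 len 6
[3, 0, 1, 9, 7, 1, 3] sum 24 len 7
[7, 1, 3, 6] sum 17 len 4
[7, 1, 3, 6, 6] sum 23 len 5
[7, 1, 3, 6, 6, 1] sum 24 len 6
[1, 3, 6, 6, 1, 2] sum 19 len 6
[6, 6, 1, 2, 9] sum 24 len 5
[1, 2, 9, 8] sum 20 len 4
[9, 8, 8] sum 25 len 3
Longest length seen: 7.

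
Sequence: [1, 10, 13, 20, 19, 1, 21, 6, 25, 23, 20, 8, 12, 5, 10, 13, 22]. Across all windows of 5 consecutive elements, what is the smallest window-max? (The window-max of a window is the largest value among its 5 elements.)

1 10 13 20 19 → max 20
10 13 20 19 1 → max 20
13 20 19 1 21 → max 21
20 19 1 21 6 → max 21
19 1 21 6 25 → max 25
1 21 6 25 23 → max 25
21 6 25 23 20 → max 25
6 25 23 20 8 → max 25
25 23 20 8 12 → max 25
23 20 8 12 5 → max 23
20 8 12 5 10 → max 20
8 12 5 10 13 → max 13
12 5 10 13 22 → max 22
Smallest of these is 13.

13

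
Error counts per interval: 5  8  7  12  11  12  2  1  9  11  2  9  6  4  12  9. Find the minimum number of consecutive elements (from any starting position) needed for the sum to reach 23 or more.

add 5: running sum 5 < 23
add 8: running sum 13 < 23
add 7: running sum 20 < 23
add 12: shortest ending here [8, 7, 12] sum 27, len 3
add 11: shortest ending here [12, 11] sum 23, len 2
add 12: shortest ending here [11, 12] sum 23, len 2
add 2: shortest ending here [11, 12, 2] sum 25, len 3
add 1: shortest ending here [11, 12, 2, 1] sum 26, len 4
add 9: shortest ending here [12, 2, 1, 9] sum 24, len 4
add 11: shortest ending here [2, 1, 9, 11] sum 23, len 4
add 2: shortest ending here [1, 9, 11, 2] sum 23, len 4
add 9: shortest ending here [9, 11, 2, 9] sum 31, len 4
add 6: shortest ending here [11, 2, 9, 6] sum 28, len 4
add 4: shortest ending here [11, 2, 9, 6, 4] sum 32, len 5
add 12: shortest ending here [9, 6, 4, 12] sum 31, len 4
add 9: shortest ending here [4, 12, 9] sum 25, len 3
Shortest qualifying length: 2.

2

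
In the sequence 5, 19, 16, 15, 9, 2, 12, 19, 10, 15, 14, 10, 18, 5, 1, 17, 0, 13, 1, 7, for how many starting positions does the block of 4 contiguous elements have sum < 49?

11

(5, 19, 16, 15) → sum 55
(19, 16, 15, 9) → sum 59
(16, 15, 9, 2) → sum 42  < 49 ✓
(15, 9, 2, 12) → sum 38  < 49 ✓
(9, 2, 12, 19) → sum 42  < 49 ✓
(2, 12, 19, 10) → sum 43  < 49 ✓
(12, 19, 10, 15) → sum 56
(19, 10, 15, 14) → sum 58
(10, 15, 14, 10) → sum 49
(15, 14, 10, 18) → sum 57
(14, 10, 18, 5) → sum 47  < 49 ✓
(10, 18, 5, 1) → sum 34  < 49 ✓
(18, 5, 1, 17) → sum 41  < 49 ✓
(5, 1, 17, 0) → sum 23  < 49 ✓
(1, 17, 0, 13) → sum 31  < 49 ✓
(17, 0, 13, 1) → sum 31  < 49 ✓
(0, 13, 1, 7) → sum 21  < 49 ✓
11 windows satisfy the condition.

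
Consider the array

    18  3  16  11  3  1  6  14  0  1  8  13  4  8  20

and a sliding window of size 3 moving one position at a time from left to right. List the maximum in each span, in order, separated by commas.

18, 16, 16, 11, 6, 14, 14, 14, 8, 13, 13, 13, 20

Sliding a size-3 window across the 15 values:
18 3 16 → max 18
3 16 11 → max 16
16 11 3 → max 16
11 3 1 → max 11
3 1 6 → max 6
1 6 14 → max 14
6 14 0 → max 14
14 0 1 → max 14
0 1 8 → max 8
1 8 13 → max 13
8 13 4 → max 13
13 4 8 → max 13
4 8 20 → max 20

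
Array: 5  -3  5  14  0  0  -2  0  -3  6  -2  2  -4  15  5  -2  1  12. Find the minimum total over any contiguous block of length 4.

(5, -3, 5, 14) → sum 21
(-3, 5, 14, 0) → sum 16
(5, 14, 0, 0) → sum 19
(14, 0, 0, -2) → sum 12
(0, 0, -2, 0) → sum -2
(0, -2, 0, -3) → sum -5
(-2, 0, -3, 6) → sum 1
(0, -3, 6, -2) → sum 1
(-3, 6, -2, 2) → sum 3
(6, -2, 2, -4) → sum 2
(-2, 2, -4, 15) → sum 11
(2, -4, 15, 5) → sum 18
(-4, 15, 5, -2) → sum 14
(15, 5, -2, 1) → sum 19
(5, -2, 1, 12) → sum 16
Minimum of these is -5.

-5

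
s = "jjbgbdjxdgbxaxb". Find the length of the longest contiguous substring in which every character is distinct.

add j: [j] len 1
add j (repeat j, move left end past it): [j] len 1
add b: [j, b] len 2
add g: [j, b, g] len 3
add b (repeat b, move left end past it): [g, b] len 2
add d: [g, b, d] len 3
add j: [g, b, d, j] len 4
add x: [g, b, d, j, x] len 5
add d (repeat d, move left end past it): [j, x, d] len 3
add g: [j, x, d, g] len 4
add b: [j, x, d, g, b] len 5
add x (repeat x, move left end past it): [d, g, b, x] len 4
add a: [d, g, b, x, a] len 5
add x (repeat x, move left end past it): [a, x] len 2
add b: [a, x, b] len 3
Longest all-distinct length: 5.

5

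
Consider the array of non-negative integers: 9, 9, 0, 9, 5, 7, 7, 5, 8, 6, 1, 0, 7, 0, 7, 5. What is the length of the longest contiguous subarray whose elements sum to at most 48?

add 9: [9] sum 9, len 1
add 9: [9, 9] sum 18, len 2
add 0: [9, 9, 0] sum 18, len 3
add 9: [9, 9, 0, 9] sum 27, len 4
add 5: [9, 9, 0, 9, 5] sum 32, len 5
add 7: [9, 9, 0, 9, 5, 7] sum 39, len 6
add 7: [9, 9, 0, 9, 5, 7, 7] sum 46, len 7
add 5: [9, 0, 9, 5, 7, 7, 5] sum 42, len 7
add 8: [0, 9, 5, 7, 7, 5, 8] sum 41, len 7
add 6: [0, 9, 5, 7, 7, 5, 8, 6] sum 47, len 8
add 1: [0, 9, 5, 7, 7, 5, 8, 6, 1] sum 48, len 9
add 0: [0, 9, 5, 7, 7, 5, 8, 6, 1, 0] sum 48, len 10
add 7: [5, 7, 7, 5, 8, 6, 1, 0, 7] sum 46, len 9
add 0: [5, 7, 7, 5, 8, 6, 1, 0, 7, 0] sum 46, len 10
add 7: [7, 7, 5, 8, 6, 1, 0, 7, 0, 7] sum 48, len 10
add 5: [7, 5, 8, 6, 1, 0, 7, 0, 7, 5] sum 46, len 10
Longest length seen: 10.

10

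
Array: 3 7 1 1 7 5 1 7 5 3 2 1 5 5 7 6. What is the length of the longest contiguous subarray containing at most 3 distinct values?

8

[3] 1 distinct, len 1
[3, 7] 2 distinct, len 2
[3, 7, 1] 3 distinct, len 3
[3, 7, 1, 1] 3 distinct, len 4
[3, 7, 1, 1, 7] 3 distinct, len 5
[7, 1, 1, 7, 5] 3 distinct, len 5
[7, 1, 1, 7, 5, 1] 3 distinct, len 6
[7, 1, 1, 7, 5, 1, 7] 3 distinct, len 7
[7, 1, 1, 7, 5, 1, 7, 5] 3 distinct, len 8
[7, 5, 3] 3 distinct, len 3
[5, 3, 2] 3 distinct, len 3
[3, 2, 1] 3 distinct, len 3
[2, 1, 5] 3 distinct, len 3
[2, 1, 5, 5] 3 distinct, len 4
[1, 5, 5, 7] 3 distinct, len 4
[5, 5, 7, 6] 3 distinct, len 4
Longest length with ≤3 distinct: 8.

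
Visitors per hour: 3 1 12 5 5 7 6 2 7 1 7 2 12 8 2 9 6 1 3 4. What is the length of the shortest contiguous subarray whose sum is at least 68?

Extend right; whenever the sum reaches 68, record the length and shrink from the left:
add 3: running sum 3 < 68
add 1: running sum 4 < 68
add 12: running sum 16 < 68
add 5: running sum 21 < 68
add 5: running sum 26 < 68
add 7: running sum 33 < 68
add 6: running sum 39 < 68
add 2: running sum 41 < 68
add 7: running sum 48 < 68
add 1: running sum 49 < 68
add 7: running sum 56 < 68
add 2: running sum 58 < 68
end 12: [3, 1, 12, 5, 5, 7, 6, 2, 7, 1, 7, 2, 12] sum 70, len 13
end 13: [12, 5, 5, 7, 6, 2, 7, 1, 7, 2, 12, 8] sum 74, len 12
end 14: [12, 5, 5, 7, 6, 2, 7, 1, 7, 2, 12, 8, 2] sum 76, len 13
end 15: [5, 7, 6, 2, 7, 1, 7, 2, 12, 8, 2, 9] sum 68, len 12
end 16: [7, 6, 2, 7, 1, 7, 2, 12, 8, 2, 9, 6] sum 69, len 12
end 17: [7, 6, 2, 7, 1, 7, 2, 12, 8, 2, 9, 6, 1] sum 70, len 13
end 18: [7, 6, 2, 7, 1, 7, 2, 12, 8, 2, 9, 6, 1, 3] sum 73, len 14
end 19: [6, 2, 7, 1, 7, 2, 12, 8, 2, 9, 6, 1, 3, 4] sum 70, len 14
Shortest qualifying length: 12.

12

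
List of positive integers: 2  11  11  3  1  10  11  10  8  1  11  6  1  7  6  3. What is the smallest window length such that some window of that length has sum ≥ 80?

add 2: running sum 2 < 80
add 11: running sum 13 < 80
add 11: running sum 24 < 80
add 3: running sum 27 < 80
add 1: running sum 28 < 80
add 10: running sum 38 < 80
add 11: running sum 49 < 80
add 10: running sum 59 < 80
add 8: running sum 67 < 80
add 1: running sum 68 < 80
add 11: running sum 79 < 80
add 6: shortest ending here [11, 11, 3, 1, 10, 11, 10, 8, 1, 11, 6] sum 83, len 11
add 1: shortest ending here [11, 11, 3, 1, 10, 11, 10, 8, 1, 11, 6, 1] sum 84, len 12
add 7: shortest ending here [11, 3, 1, 10, 11, 10, 8, 1, 11, 6, 1, 7] sum 80, len 12
add 6: shortest ending here [11, 3, 1, 10, 11, 10, 8, 1, 11, 6, 1, 7, 6] sum 86, len 13
add 3: shortest ending here [11, 3, 1, 10, 11, 10, 8, 1, 11, 6, 1, 7, 6, 3] sum 89, len 14
Shortest qualifying length: 11.

11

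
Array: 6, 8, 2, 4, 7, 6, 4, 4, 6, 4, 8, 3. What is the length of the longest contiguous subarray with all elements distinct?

5

[6] len 1
[6, 8] len 2
[6, 8, 2] len 3
[6, 8, 2, 4] len 4
[6, 8, 2, 4, 7] len 5
[8, 2, 4, 7, 6] len 5
[7, 6, 4] len 3
[4] len 1
[4, 6] len 2
[6, 4] len 2
[6, 4, 8] len 3
[6, 4, 8, 3] len 4
Longest all-distinct length: 5.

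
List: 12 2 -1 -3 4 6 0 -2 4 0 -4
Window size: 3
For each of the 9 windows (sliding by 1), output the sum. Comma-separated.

13, -2, 0, 7, 10, 4, 2, 2, 0

[12, 2, -1] → sum 13
[2, -1, -3] → sum -2
[-1, -3, 4] → sum 0
[-3, 4, 6] → sum 7
[4, 6, 0] → sum 10
[6, 0, -2] → sum 4
[0, -2, 4] → sum 2
[-2, 4, 0] → sum 2
[4, 0, -4] → sum 0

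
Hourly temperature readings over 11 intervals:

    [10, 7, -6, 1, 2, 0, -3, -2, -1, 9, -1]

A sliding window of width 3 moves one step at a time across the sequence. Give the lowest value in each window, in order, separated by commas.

Sliding a size-3 window across the 11 values:
[10, 7, -6] → min -6
[7, -6, 1] → min -6
[-6, 1, 2] → min -6
[1, 2, 0] → min 0
[2, 0, -3] → min -3
[0, -3, -2] → min -3
[-3, -2, -1] → min -3
[-2, -1, 9] → min -2
[-1, 9, -1] → min -1

-6, -6, -6, 0, -3, -3, -3, -2, -1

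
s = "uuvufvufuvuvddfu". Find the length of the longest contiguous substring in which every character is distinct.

3

add u: [u] len 1
add u (repeat u, move left end past it): [u] len 1
add v: [u, v] len 2
add u (repeat u, move left end past it): [v, u] len 2
add f: [v, u, f] len 3
add v (repeat v, move left end past it): [u, f, v] len 3
add u (repeat u, move left end past it): [f, v, u] len 3
add f (repeat f, move left end past it): [v, u, f] len 3
add u (repeat u, move left end past it): [f, u] len 2
add v: [f, u, v] len 3
add u (repeat u, move left end past it): [v, u] len 2
add v (repeat v, move left end past it): [u, v] len 2
add d: [u, v, d] len 3
add d (repeat d, move left end past it): [d] len 1
add f: [d, f] len 2
add u: [d, f, u] len 3
Longest all-distinct length: 3.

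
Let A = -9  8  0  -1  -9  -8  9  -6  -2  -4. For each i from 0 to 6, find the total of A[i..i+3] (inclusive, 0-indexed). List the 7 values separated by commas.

-2, -2, -18, -9, -14, -7, -3

[-9, 8, 0, -1] → sum -2
[8, 0, -1, -9] → sum -2
[0, -1, -9, -8] → sum -18
[-1, -9, -8, 9] → sum -9
[-9, -8, 9, -6] → sum -14
[-8, 9, -6, -2] → sum -7
[9, -6, -2, -4] → sum -3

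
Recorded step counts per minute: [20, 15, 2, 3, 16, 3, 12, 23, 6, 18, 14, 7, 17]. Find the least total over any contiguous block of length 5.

36

20 15 2 3 16 → sum 56
15 2 3 16 3 → sum 39
2 3 16 3 12 → sum 36
3 16 3 12 23 → sum 57
16 3 12 23 6 → sum 60
3 12 23 6 18 → sum 62
12 23 6 18 14 → sum 73
23 6 18 14 7 → sum 68
6 18 14 7 17 → sum 62
Least of these is 36.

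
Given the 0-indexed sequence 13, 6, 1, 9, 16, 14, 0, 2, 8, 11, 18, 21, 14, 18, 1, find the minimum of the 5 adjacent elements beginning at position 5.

0

Elements at indices 5..9: 14, 0, 2, 8, 11
min(14, 0, 2, 8, 11) = 0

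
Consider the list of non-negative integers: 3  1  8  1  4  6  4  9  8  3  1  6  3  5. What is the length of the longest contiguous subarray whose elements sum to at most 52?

→ 3: sum 3, len 1
→ 1: sum 4, len 2
→ 8: sum 12, len 3
→ 1: sum 13, len 4
→ 4: sum 17, len 5
→ 6: sum 23, len 6
→ 4: sum 27, len 7
→ 9: sum 36, len 8
→ 8: sum 44, len 9
→ 3: sum 47, len 10
→ 1: sum 48, len 11
→ 6 (dropped 3): sum 51, len 11
→ 3 (dropped 1, 8): sum 45, len 10
→ 5: sum 50, len 11
Longest length seen: 11.

11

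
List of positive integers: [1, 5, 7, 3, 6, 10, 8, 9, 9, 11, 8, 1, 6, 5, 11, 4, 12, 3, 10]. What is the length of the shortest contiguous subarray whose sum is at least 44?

add 1: running sum 1 < 44
add 5: running sum 6 < 44
add 7: running sum 13 < 44
add 3: running sum 16 < 44
add 6: running sum 22 < 44
add 10: running sum 32 < 44
add 8: running sum 40 < 44
end 7: [5, 7, 3, 6, 10, 8, 9] sum 48, len 7
end 8: [3, 6, 10, 8, 9, 9] sum 45, len 6
end 9: [10, 8, 9, 9, 11] sum 47, len 5
end 10: [8, 9, 9, 11, 8] sum 45, len 5
end 11: [8, 9, 9, 11, 8, 1] sum 46, len 6
end 12: [9, 9, 11, 8, 1, 6] sum 44, len 6
end 13: [9, 9, 11, 8, 1, 6, 5] sum 49, len 7
end 14: [9, 11, 8, 1, 6, 5, 11] sum 51, len 7
end 15: [11, 8, 1, 6, 5, 11, 4] sum 46, len 7
end 16: [8, 1, 6, 5, 11, 4, 12] sum 47, len 7
end 17: [8, 1, 6, 5, 11, 4, 12, 3] sum 50, len 8
end 18: [5, 11, 4, 12, 3, 10] sum 45, len 6
Shortest qualifying length: 5.

5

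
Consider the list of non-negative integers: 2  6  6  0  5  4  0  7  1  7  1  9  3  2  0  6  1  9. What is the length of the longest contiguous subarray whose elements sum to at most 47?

[2] sum 2 len 1
[2, 6] sum 8 len 2
[2, 6, 6] sum 14 len 3
[2, 6, 6, 0] sum 14 len 4
[2, 6, 6, 0, 5] sum 19 len 5
[2, 6, 6, 0, 5, 4] sum 23 len 6
[2, 6, 6, 0, 5, 4, 0] sum 23 len 7
[2, 6, 6, 0, 5, 4, 0, 7] sum 30 len 8
[2, 6, 6, 0, 5, 4, 0, 7, 1] sum 31 len 9
[2, 6, 6, 0, 5, 4, 0, 7, 1, 7] sum 38 len 10
[2, 6, 6, 0, 5, 4, 0, 7, 1, 7, 1] sum 39 len 11
[6, 6, 0, 5, 4, 0, 7, 1, 7, 1, 9] sum 46 len 11
[6, 0, 5, 4, 0, 7, 1, 7, 1, 9, 3] sum 43 len 11
[6, 0, 5, 4, 0, 7, 1, 7, 1, 9, 3, 2] sum 45 len 12
[6, 0, 5, 4, 0, 7, 1, 7, 1, 9, 3, 2, 0] sum 45 len 13
[0, 5, 4, 0, 7, 1, 7, 1, 9, 3, 2, 0, 6] sum 45 len 13
[0, 5, 4, 0, 7, 1, 7, 1, 9, 3, 2, 0, 6, 1] sum 46 len 14
[0, 7, 1, 7, 1, 9, 3, 2, 0, 6, 1, 9] sum 46 len 12
Longest length seen: 14.

14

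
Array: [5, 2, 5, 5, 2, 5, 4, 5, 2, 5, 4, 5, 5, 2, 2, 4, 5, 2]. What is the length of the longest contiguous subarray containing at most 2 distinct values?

6

[5] 1 distinct, len 1
[5, 2] 2 distinct, len 2
[5, 2, 5] 2 distinct, len 3
[5, 2, 5, 5] 2 distinct, len 4
[5, 2, 5, 5, 2] 2 distinct, len 5
[5, 2, 5, 5, 2, 5] 2 distinct, len 6
[5, 4] 2 distinct, len 2
[5, 4, 5] 2 distinct, len 3
[5, 2] 2 distinct, len 2
[5, 2, 5] 2 distinct, len 3
[5, 4] 2 distinct, len 2
[5, 4, 5] 2 distinct, len 3
[5, 4, 5, 5] 2 distinct, len 4
[5, 5, 2] 2 distinct, len 3
[5, 5, 2, 2] 2 distinct, len 4
[2, 2, 4] 2 distinct, len 3
[4, 5] 2 distinct, len 2
[5, 2] 2 distinct, len 2
Longest length with ≤2 distinct: 6.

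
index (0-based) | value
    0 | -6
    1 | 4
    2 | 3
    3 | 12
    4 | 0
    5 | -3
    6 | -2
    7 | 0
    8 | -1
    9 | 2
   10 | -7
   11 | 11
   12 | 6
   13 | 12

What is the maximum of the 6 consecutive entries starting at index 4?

2

Elements at indices 4..9: 0, -3, -2, 0, -1, 2
max(0, -3, -2, 0, -1, 2) = 2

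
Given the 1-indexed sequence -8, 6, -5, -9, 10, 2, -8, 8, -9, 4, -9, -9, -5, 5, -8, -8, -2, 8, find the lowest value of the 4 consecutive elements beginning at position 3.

Elements at indices 3..6: -5, -9, 10, 2
min(-5, -9, 10, 2) = -9

-9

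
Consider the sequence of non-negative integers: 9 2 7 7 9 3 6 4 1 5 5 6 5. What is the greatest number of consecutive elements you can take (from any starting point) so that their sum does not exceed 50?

add 9: [9] sum 9, len 1
add 2: [9, 2] sum 11, len 2
add 7: [9, 2, 7] sum 18, len 3
add 7: [9, 2, 7, 7] sum 25, len 4
add 9: [9, 2, 7, 7, 9] sum 34, len 5
add 3: [9, 2, 7, 7, 9, 3] sum 37, len 6
add 6: [9, 2, 7, 7, 9, 3, 6] sum 43, len 7
add 4: [9, 2, 7, 7, 9, 3, 6, 4] sum 47, len 8
add 1: [9, 2, 7, 7, 9, 3, 6, 4, 1] sum 48, len 9
add 5: [2, 7, 7, 9, 3, 6, 4, 1, 5] sum 44, len 9
add 5: [2, 7, 7, 9, 3, 6, 4, 1, 5, 5] sum 49, len 10
add 6: [7, 9, 3, 6, 4, 1, 5, 5, 6] sum 46, len 9
add 5: [9, 3, 6, 4, 1, 5, 5, 6, 5] sum 44, len 9
Longest length seen: 10.

10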